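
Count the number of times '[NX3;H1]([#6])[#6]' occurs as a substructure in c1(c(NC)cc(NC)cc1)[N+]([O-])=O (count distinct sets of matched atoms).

2

[NX3;H1]([#6])[#6] is the SMARTS for a secondary amine: a trivalent nitrogen with one H, bonded to two carbons.
The molecule carries 2 separate instances of an N-methylamino group (-NHCH3) meeting every constraint; each maps to a distinct set of atoms, giving 2 matches.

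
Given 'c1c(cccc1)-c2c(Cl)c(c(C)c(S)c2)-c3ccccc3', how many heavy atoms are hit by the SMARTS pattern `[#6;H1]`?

11

The query [#6;H1] means: any carbon bearing exactly one hydrogen.
Check the 21 heavy atoms by environment: 7× c (aromatic, H0) → no; 11× c (aromatic, H1) → match; 1× S (H1) → no; 1× Cl (H0) → no; 1× C (H3) → no.
That gives 11 matching atoms.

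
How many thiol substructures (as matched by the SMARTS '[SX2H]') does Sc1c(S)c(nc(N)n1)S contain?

3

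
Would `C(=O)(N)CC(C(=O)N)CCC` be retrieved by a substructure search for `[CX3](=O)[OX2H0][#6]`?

No

The pattern [CX3](=O)[OX2H0][#6] describes a carbonyl carbon bonded to an oxygen that is itself bonded to carbon (no H on that O) — an ester.
The closest candidate here is a primary amide (-C(=O)NH2), but the carbonyl is bonded to N, not to an O-C linkage. No other fragment satisfies the full query, so there is no match.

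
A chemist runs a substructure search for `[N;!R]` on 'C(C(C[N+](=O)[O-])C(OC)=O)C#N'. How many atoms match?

Check the 12 heavy atoms by environment: 6× C (acyclic) → no; 1× N (acyclic) → match; 1× N (charge +1, acyclic) → match; 1× O (charge -1, acyclic) → no; 3× O (acyclic) → no.
Summing the matching environments: 1 + 1 = 2 matching atoms.

2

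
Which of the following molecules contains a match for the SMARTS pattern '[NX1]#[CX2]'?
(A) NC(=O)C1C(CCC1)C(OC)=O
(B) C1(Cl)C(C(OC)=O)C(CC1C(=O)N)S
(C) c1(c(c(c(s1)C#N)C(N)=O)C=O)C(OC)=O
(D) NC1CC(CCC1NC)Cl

[NX1]#[CX2] describes a nitrogen triple-bonded to a two-connected carbon (a nitrile).
(A) has a primary amide (-C(=O)NH2) but the nitrogen is NX3, not NX1.
(B) has a primary amide (-C(=O)NH2) but the nitrogen is NX3, not NX1.
(C) contains a nitrile (-C#N), which satisfies every atom and bond constraint.
(D) has a primary amino group (-NH2) but the nitrogen is NX3 (three connections), not NX1 triple-bonded.
So the answer is (C).

C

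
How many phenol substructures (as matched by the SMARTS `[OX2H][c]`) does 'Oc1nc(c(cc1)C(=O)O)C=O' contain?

1

[OX2H][c] is the SMARTS for a phenol: a hydroxyl oxygen attached to an aromatic carbon.
Exactly one fragment in the molecule meets all constraints, giving 1 match.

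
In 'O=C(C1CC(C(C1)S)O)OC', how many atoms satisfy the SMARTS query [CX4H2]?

2

The query [CX4H2] means: sp3 carbon (X4) with exactly two hydrogens.
Check the 11 heavy atoms by environment: 2× C (H2, X4) → match; 3× C (H1, X4) → no; 1× S (H1, X2) → no; 1× O (H1, X2) → no; 1× C (H0, X3) → no; 1× O (H0, X1) → no; 1× O (H0, X2) → no; 1× C (H3, X4) → no.
That gives 2 matching atoms.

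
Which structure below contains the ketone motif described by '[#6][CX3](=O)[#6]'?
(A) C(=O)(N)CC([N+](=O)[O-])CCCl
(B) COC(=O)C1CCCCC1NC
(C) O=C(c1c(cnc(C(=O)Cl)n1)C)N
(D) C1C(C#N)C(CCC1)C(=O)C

D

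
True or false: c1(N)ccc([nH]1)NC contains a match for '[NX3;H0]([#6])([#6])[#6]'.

False

The pattern [NX3;H0]([#6])([#6])[#6] describes a trivalent nitrogen with no H, bonded to three carbons — a tertiary amine.
The closest candidate here is an N-methylamino group (-NHCH3), but the nitrogen still has one H (H1), not H0. No other fragment satisfies the full query, so there is no match.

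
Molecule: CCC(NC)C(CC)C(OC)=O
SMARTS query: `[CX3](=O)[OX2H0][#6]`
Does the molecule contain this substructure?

Yes

The pattern [CX3](=O)[OX2H0][#6] describes a carbonyl carbon bonded to an oxygen that is itself bonded to carbon (no H on that O) — an ester.
The molecule carries a methyl-ester group (-C(=O)OCH3), whose atoms satisfy every constraint of the query, so the pattern matches.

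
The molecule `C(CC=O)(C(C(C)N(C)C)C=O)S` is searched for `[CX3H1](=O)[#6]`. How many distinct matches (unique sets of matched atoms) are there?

2

[CX3H1](=O)[#6] is the SMARTS for an aldehyde: an sp2 carbon with one H, double-bonded to O and single-bonded to carbon.
The molecule carries 2 separate instances of an aldehyde (-CHO) meeting every constraint; each maps to a distinct set of atoms, giving 2 matches.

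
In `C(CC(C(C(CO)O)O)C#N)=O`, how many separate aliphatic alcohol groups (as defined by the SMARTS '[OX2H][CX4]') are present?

3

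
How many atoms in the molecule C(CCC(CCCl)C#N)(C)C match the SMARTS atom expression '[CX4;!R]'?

8

The query [CX4;!R] means: aliphatic carbon with four total connections, not in a ring.
Check the 11 heavy atoms by environment: 8× C (X4, acyclic) → match; 1× C (X2, acyclic) → no; 1× N (X1, acyclic) → no; 1× Cl (X1, acyclic) → no.
That gives 8 matching atoms.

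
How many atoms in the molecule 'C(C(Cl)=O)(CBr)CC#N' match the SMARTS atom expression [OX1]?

1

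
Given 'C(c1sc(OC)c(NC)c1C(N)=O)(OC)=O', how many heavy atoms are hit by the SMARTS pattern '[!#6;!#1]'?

The query [!#6;!#1] means: not carbon and not hydrogen — any heteroatom.
Check the 16 heavy atoms by environment: 1× s (aromatic) → match; 4× c (aromatic) → no; 2× N → match; 5× C → no; 4× O → match.
Summing the matching environments: 1 + 2 + 4 = 7 matching atoms.

7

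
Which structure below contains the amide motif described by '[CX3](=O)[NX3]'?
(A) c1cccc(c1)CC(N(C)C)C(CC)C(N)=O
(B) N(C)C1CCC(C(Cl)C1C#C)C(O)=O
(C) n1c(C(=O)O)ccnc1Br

[CX3](=O)[NX3] describes a carbonyl carbon bonded to a trivalent nitrogen (an amide).
(A) contains a primary amide (-C(=O)NH2), which satisfies every atom and bond constraint.
(B) has a carboxylic acid group (-C(=O)OH) but the carbonyl is bonded to O, not to an NX3 nitrogen.
(C) has a carboxylic acid group (-C(=O)OH) but the carbonyl is bonded to O, not to an NX3 nitrogen.
So the answer is (A).

A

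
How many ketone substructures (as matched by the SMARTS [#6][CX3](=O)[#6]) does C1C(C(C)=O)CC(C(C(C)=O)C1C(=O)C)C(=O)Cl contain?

3

[#6][CX3](=O)[#6] is the SMARTS for a ketone: a carbonyl carbon (no H) flanked by two carbons.
The molecule carries 3 separate instances of an acetyl/ketone group (-C(=O)CH3) meeting every constraint; each maps to a distinct set of atoms, giving 3 matches.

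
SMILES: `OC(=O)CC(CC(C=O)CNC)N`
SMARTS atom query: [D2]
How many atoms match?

The query [D2] means: atom with exactly two heavy-atom neighbours.
Check the 13 heavy atoms by environment: 4× C (D2) → match; 3× C (D3) → no; 1× N (D1) → no; 1× N (D2) → match; 1× C (D1) → no; 3× O (D1) → no.
Summing the matching environments: 4 + 1 = 5 matching atoms.

5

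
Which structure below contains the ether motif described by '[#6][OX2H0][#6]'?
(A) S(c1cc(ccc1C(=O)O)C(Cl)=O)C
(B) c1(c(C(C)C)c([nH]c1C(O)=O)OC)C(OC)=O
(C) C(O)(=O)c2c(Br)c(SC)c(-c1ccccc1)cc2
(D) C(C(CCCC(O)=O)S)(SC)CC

B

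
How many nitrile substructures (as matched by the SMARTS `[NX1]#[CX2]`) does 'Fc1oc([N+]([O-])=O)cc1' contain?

[NX1]#[CX2] is the SMARTS for a nitrile: a nitrogen triple-bonded to a two-connected carbon.
The molecule has a nitro group (-[N+](=O)[O-]), but there is no C#N triple bond; nothing else fits, so there are 0 matches.

0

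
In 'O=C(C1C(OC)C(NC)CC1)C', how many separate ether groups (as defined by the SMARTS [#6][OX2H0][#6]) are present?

1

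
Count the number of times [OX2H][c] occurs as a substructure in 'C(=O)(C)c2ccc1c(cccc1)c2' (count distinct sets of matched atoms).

0

[OX2H][c] is the SMARTS for a phenol: a hydroxyl oxygen attached to an aromatic carbon.
No fragment in the molecule satisfies every constraint, giving 0 matches.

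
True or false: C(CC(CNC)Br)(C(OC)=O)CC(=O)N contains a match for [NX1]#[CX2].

False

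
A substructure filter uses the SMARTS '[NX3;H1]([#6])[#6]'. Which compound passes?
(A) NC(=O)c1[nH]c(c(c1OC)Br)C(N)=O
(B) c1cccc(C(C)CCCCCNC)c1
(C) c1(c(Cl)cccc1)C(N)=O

B

[NX3;H1]([#6])[#6] describes a trivalent nitrogen with one H, bonded to two carbons (a secondary amine).
(A) has a primary amide (-C(=O)NH2) but the -C(=O)NH2 nitrogen has H2, not H1.
(B) contains an N-methylamino group (-NHCH3), which satisfies every atom and bond constraint.
(C) has a primary amide (-C(=O)NH2) but the -C(=O)NH2 nitrogen has H2, not H1.
So the answer is (B).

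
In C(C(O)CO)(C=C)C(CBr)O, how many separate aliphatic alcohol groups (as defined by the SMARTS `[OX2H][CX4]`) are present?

3

[OX2H][CX4] is the SMARTS for an aliphatic alcohol: a hydroxyl oxygen bound to an sp3 (X4) carbon.
The molecule carries 3 separate instances of a hydroxyl group (-OH) meeting every constraint; each maps to a distinct set of atoms, giving 3 matches.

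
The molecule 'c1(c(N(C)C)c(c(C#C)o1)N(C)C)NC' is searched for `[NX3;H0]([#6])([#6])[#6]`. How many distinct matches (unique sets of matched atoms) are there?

[NX3;H0]([#6])([#6])[#6] is the SMARTS for a tertiary amine: a trivalent nitrogen with no H, bonded to three carbons.
The molecule carries 2 separate instances of a dimethylamino group (-N(CH3)2) meeting every constraint; each maps to a distinct set of atoms, giving 2 matches.

2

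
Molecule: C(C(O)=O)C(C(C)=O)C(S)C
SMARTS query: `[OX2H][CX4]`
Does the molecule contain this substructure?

No

The pattern [OX2H][CX4] describes a hydroxyl oxygen bound to an sp3 (X4) carbon — an aliphatic alcohol.
The closest candidate here is a carboxylic acid group (-C(=O)OH), but the -OH is on a CX3 carbonyl carbon, not a CX4 carbon. No other fragment satisfies the full query, so there is no match.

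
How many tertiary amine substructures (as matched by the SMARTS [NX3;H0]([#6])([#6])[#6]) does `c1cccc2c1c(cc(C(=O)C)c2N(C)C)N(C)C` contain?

2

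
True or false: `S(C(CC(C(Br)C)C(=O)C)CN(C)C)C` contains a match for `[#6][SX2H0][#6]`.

True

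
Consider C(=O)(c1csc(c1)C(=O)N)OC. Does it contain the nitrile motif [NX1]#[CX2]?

No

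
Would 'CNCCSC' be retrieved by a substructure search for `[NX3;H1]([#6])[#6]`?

Yes

The pattern [NX3;H1]([#6])[#6] describes a trivalent nitrogen with one H, bonded to two carbons — a secondary amine.
The molecule carries an N-methylamino group (-NHCH3), whose atoms satisfy every constraint of the query, so the pattern matches.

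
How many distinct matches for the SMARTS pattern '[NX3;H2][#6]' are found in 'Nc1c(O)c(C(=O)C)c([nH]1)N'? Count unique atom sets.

2

[NX3;H2][#6] is the SMARTS for a primary amine: a trivalent nitrogen with two H attached to carbon.
The molecule carries 2 separate instances of a primary amino group (-NH2) meeting every constraint; each maps to a distinct set of atoms, giving 2 matches.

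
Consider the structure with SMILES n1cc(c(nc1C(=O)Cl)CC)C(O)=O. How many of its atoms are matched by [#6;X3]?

6

Check the 14 heavy atoms by environment: 2× n (aromatic, X2) → no; 4× c (aromatic, X3) → match; 2× C (X4) → no; 2× C (X3) → match; 2× O (X1) → no; 1× O (X2) → no; 1× Cl (X1) → no.
Summing the matching environments: 4 + 2 = 6 matching atoms.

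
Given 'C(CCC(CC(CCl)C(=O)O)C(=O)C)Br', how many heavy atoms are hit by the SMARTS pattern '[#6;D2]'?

5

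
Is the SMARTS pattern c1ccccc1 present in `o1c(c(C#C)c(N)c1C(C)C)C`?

No

The pattern c1ccccc1 describes six aromatic carbons in a ring — a benzene ring.
The closest candidate here is a methyl group (-CH3), but no six-membered all-carbon aromatic ring is present. No other fragment satisfies the full query, so there is no match.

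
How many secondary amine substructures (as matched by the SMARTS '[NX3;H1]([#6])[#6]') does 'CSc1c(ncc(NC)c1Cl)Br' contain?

[NX3;H1]([#6])[#6] is the SMARTS for a secondary amine: a trivalent nitrogen with one H, bonded to two carbons.
Exactly one fragment in the molecule meets all constraints, giving 1 match.

1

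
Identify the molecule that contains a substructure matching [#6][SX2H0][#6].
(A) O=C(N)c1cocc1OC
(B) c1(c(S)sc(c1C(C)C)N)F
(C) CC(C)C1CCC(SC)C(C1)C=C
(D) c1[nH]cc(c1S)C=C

C

[#6][SX2H0][#6] describes an aliphatic sulfur bridging two carbons with no H on the sulfur (a thioether).
(A) has a methoxy ether (-OCH3) but the bridging atom is O, not S.
(B) has a thiol (-SH) but the sulfur has H1, not H0 bridging two carbons.
(C) contains a methylthio ether (-SCH3), which satisfies every atom and bond constraint.
(D) has a thiol (-SH) but the sulfur has H1, not H0 bridging two carbons.
So the answer is (C).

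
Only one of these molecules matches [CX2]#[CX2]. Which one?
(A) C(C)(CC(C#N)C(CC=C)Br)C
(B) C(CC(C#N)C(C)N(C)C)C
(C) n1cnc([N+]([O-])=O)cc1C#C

C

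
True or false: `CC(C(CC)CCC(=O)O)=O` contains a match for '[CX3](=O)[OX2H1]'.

True

The pattern [CX3](=O)[OX2H1] describes an sp2 carbon double-bonded to O and single-bonded to an -OH oxygen — a carboxylic acid.
The molecule carries a carboxylic acid group (-C(=O)OH), whose atoms satisfy every constraint of the query, so the pattern matches.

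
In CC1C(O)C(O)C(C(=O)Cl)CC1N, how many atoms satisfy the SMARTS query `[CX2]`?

The query [CX2] means: C with X2: aliphatic carbon with exactly 2 total connections.
Check the 13 heavy atoms by environment: 7× C (X4) → no; 2× O (X2) → no; 1× N (X3) → no; 1× C (X3) → no; 1× O (X1) → no; 1× Cl (X1) → no.
No environment satisfies the query, so 0 matching atoms.

0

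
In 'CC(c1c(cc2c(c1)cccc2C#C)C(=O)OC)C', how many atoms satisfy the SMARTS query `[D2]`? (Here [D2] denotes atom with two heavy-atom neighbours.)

7

The query [D2] means: atom with exactly two heavy-atom neighbours.
Check the 19 heavy atoms by environment: 5× c (aromatic, D3) → no; 5× c (aromatic, D2) → match; 2× C (D3) → no; 4× C (D1) → no; 1× C (D2) → match; 1× O (D1) → no; 1× O (D2) → match.
Summing the matching environments: 5 + 1 + 1 = 7 matching atoms.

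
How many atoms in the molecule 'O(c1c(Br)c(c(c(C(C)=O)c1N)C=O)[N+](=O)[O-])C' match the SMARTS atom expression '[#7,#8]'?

7

The query [#7,#8] means: nitrogen or oxygen (comma = OR).
Check the 18 heavy atoms by environment: 6× c (aromatic) → no; 1× N (charge +1) → match; 1× O (charge -1) → match; 4× O → match; 1× N → match; 4× C → no; 1× Br → no.
Summing the matching environments: 1 + 1 + 4 + 1 = 7 matching atoms.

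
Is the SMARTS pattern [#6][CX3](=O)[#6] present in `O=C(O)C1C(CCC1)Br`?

No

The pattern [#6][CX3](=O)[#6] describes a carbonyl carbon (no H) flanked by two carbons — a ketone.
The closest candidate here is a carboxylic acid group (-C(=O)OH), but one neighbour of the carbonyl carbon is O, not C. No other fragment satisfies the full query, so there is no match.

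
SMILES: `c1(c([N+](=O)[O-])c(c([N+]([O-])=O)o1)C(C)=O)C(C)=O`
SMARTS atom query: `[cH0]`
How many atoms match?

4

The query [cH0] means: aromatic carbon with no attached hydrogen (substituted or ring-fusion).
Check the 17 heavy atoms by environment: 1× o (aromatic, H0) → no; 4× c (aromatic, H0) → match; 2× C (H0) → no; 4× O (H0) → no; 2× C (H3) → no; 2× N (charge +1, H0) → no; 2× O (charge -1, H0) → no.
That gives 4 matching atoms.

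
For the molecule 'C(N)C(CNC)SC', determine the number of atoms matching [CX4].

5

The query [CX4] means: C with X4: aliphatic carbon with exactly 4 total connections (bonds + H).
Check the 8 heavy atoms by environment: 5× C (X4) → match; 1× S (X2) → no; 2× N (X3) → no.
That gives 5 matching atoms.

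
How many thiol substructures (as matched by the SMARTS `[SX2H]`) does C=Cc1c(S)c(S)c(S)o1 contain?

3

[SX2H] is the SMARTS for a thiol: an aliphatic sulfur with two connections, one being H.
The molecule carries 3 separate instances of a thiol (-SH) meeting every constraint; each maps to a distinct set of atoms, giving 3 matches.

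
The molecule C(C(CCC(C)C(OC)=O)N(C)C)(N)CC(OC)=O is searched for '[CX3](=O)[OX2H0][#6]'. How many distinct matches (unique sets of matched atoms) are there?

2

[CX3](=O)[OX2H0][#6] is the SMARTS for an ester: a carbonyl carbon bonded to an oxygen that is itself bonded to carbon (no H on that O).
The molecule carries 2 separate instances of a methyl-ester group (-C(=O)OCH3) meeting every constraint; each maps to a distinct set of atoms, giving 2 matches.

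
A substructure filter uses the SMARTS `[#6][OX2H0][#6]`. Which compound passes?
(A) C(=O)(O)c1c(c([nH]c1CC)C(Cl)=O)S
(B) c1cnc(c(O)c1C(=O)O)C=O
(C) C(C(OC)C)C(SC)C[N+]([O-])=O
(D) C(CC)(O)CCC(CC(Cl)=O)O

[#6][OX2H0][#6] describes an aliphatic oxygen bridging two carbons with no H on the oxygen (an ether).
(A) has a carboxylic acid group (-C(=O)OH) but the -OH oxygen has H1; the =O is OX1, not OX2.
(B) has a hydroxyl group (-OH) but the oxygen has H1, not H0 bridging two carbons.
(C) contains a methoxy ether (-OCH3), which satisfies every atom and bond constraint.
(D) has a hydroxyl group (-OH) but the oxygen has H1, not H0 bridging two carbons.
So the answer is (C).

C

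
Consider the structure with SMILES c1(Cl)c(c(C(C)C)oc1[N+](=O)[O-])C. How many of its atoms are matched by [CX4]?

4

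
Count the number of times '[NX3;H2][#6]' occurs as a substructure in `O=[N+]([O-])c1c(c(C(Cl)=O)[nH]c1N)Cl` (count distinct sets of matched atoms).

1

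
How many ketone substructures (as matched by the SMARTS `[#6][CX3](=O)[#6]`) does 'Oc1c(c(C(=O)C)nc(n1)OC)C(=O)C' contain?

2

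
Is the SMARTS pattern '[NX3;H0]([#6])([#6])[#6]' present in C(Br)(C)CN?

The pattern [NX3;H0]([#6])([#6])[#6] describes a trivalent nitrogen with no H, bonded to three carbons — a tertiary amine.
The closest candidate here is a primary amino group (-NH2), but the nitrogen has H2, not H0 with three carbons. No other fragment satisfies the full query, so there is no match.

No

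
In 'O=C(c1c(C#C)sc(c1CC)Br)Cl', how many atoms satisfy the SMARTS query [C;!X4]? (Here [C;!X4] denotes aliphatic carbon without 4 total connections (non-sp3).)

3

Check the 13 heavy atoms by environment: 1× s (aromatic, X2) → no; 4× c (aromatic, X3) → no; 1× C (X3) → match; 1× O (X1) → no; 1× Cl (X1) → no; 2× C (X4) → no; 2× C (X2) → match; 1× Br (X1) → no.
Summing the matching environments: 1 + 2 = 3 matching atoms.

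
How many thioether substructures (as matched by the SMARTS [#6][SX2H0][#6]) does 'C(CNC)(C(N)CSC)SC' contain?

[#6][SX2H0][#6] is the SMARTS for a thioether: an aliphatic sulfur bridging two carbons with no H on the sulfur.
The molecule carries 2 separate instances of a methylthio ether (-SCH3) meeting every constraint; each maps to a distinct set of atoms, giving 2 matches.

2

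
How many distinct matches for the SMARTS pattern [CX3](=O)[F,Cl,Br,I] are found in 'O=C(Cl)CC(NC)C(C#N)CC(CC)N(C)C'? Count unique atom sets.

1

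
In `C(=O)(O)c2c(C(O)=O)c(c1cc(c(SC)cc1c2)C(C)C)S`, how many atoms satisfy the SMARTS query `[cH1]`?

3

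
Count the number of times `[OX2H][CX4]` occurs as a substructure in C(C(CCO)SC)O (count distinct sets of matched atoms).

2

[OX2H][CX4] is the SMARTS for an aliphatic alcohol: a hydroxyl oxygen bound to an sp3 (X4) carbon.
The molecule carries 2 separate instances of a hydroxyl group (-OH) meeting every constraint; each maps to a distinct set of atoms, giving 2 matches.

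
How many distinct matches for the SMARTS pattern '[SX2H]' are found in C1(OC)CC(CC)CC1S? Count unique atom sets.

1

[SX2H] is the SMARTS for a thiol: an aliphatic sulfur with two connections, one being H.
Exactly one fragment in the molecule meets all constraints, giving 1 match.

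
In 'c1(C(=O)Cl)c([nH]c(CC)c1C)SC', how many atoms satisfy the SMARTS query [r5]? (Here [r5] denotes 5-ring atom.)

The query [r5] means: r5 matches atoms in a five-membered ring.
Check the 13 heavy atoms by environment: 1× n (aromatic, in 5-ring) → match; 4× c (aromatic, in 5-ring) → match; 5× C (acyclic) → no; 1× O (acyclic) → no; 1× Cl (acyclic) → no; 1× S (acyclic) → no.
Summing the matching environments: 1 + 4 = 5 matching atoms.

5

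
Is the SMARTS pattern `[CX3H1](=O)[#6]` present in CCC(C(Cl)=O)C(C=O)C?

Yes

The pattern [CX3H1](=O)[#6] describes an sp2 carbon with one H, double-bonded to O and single-bonded to carbon — an aldehyde.
The molecule carries an aldehyde (-CHO), whose atoms satisfy every constraint of the query, so the pattern matches.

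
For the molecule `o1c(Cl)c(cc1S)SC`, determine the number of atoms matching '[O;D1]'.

0

The query [O;D1] means: aliphatic oxygen bonded to exactly one heavy atom.
Check the 9 heavy atoms by environment: 1× o (aromatic, D2) → no; 3× c (aromatic, D3) → no; 1× c (aromatic, D2) → no; 1× Cl (D1) → no; 1× S (D2) → no; 1× C (D1) → no; 1× S (D1) → no.
No environment satisfies the query, so 0 matching atoms.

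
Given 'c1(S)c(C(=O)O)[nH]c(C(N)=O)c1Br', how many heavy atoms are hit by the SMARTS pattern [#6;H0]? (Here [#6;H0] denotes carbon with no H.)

6

The query [#6;H0] means: any carbon with no attached hydrogen.
Check the 13 heavy atoms by environment: 1× n (aromatic, H1) → no; 4× c (aromatic, H0) → match; 1× Br (H0) → no; 1× S (H1) → no; 2× C (H0) → match; 2× O (H0) → no; 1× O (H1) → no; 1× N (H2) → no.
Summing the matching environments: 4 + 2 = 6 matching atoms.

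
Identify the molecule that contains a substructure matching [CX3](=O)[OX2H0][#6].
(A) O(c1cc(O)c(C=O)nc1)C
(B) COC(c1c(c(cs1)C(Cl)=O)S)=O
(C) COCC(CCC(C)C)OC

B

[CX3](=O)[OX2H0][#6] describes a carbonyl carbon bonded to an oxygen that is itself bonded to carbon (no H on that O) (an ester).
(A) has a methoxy ether (-OCH3) but the ether oxygen is not adjacent to a C=O carbon.
(B) contains a methyl-ester group (-C(=O)OCH3), which satisfies every atom and bond constraint.
(C) has a methoxy ether (-OCH3) but the ether oxygen is not adjacent to a C=O carbon.
So the answer is (B).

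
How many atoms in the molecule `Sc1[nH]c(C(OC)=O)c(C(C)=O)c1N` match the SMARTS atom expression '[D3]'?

6

The query [D3] means: atom with exactly three heavy-atom neighbours.
Check the 14 heavy atoms by environment: 1× n (aromatic, D2) → no; 4× c (aromatic, D3) → match; 2× C (D3) → match; 2× O (D1) → no; 2× C (D1) → no; 1× S (D1) → no; 1× O (D2) → no; 1× N (D1) → no.
Summing the matching environments: 4 + 2 = 6 matching atoms.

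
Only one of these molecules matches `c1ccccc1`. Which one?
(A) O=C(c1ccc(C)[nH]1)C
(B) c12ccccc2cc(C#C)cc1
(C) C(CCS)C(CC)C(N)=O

B

c1ccccc1 describes six aromatic carbons in a ring (a benzene ring).
(A) has a methyl group (-CH3) but no six-membered all-carbon aromatic ring is present.
(B) contains the required atom environment, so the pattern matches.
(C) has a methyl group (-CH3) but no six-membered all-carbon aromatic ring is present.
So the answer is (B).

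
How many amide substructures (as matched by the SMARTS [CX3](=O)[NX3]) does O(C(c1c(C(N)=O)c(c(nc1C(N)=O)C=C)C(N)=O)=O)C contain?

3

[CX3](=O)[NX3] is the SMARTS for an amide: a carbonyl carbon bonded to a trivalent nitrogen.
The molecule carries 3 separate instances of a primary amide (-C(=O)NH2) meeting every constraint; each maps to a distinct set of atoms, giving 3 matches.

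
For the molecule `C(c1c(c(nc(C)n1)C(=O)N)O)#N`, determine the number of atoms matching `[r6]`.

6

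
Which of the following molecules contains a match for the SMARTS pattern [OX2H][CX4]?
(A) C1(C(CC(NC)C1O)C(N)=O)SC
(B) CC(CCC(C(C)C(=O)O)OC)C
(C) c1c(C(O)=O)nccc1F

A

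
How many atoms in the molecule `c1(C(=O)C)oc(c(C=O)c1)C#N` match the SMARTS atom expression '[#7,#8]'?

4

The query [#7,#8] means: nitrogen or oxygen (comma = OR).
Check the 12 heavy atoms by environment: 1× o (aromatic) → match; 4× c (aromatic) → no; 4× C → no; 2× O → match; 1× N → match.
Summing the matching environments: 1 + 2 + 1 = 4 matching atoms.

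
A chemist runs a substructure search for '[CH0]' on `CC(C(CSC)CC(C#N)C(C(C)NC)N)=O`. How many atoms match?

2

The query [CH0] means: aliphatic carbon with no attached hydrogen.
Check the 17 heavy atoms by environment: 2× C (H2) → no; 4× C (H1) → no; 4× C (H3) → no; 2× C (H0) → match; 1× O (H0) → no; 1× S (H0) → no; 1× N (H0) → no; 1× N (H1) → no; 1× N (H2) → no.
That gives 2 matching atoms.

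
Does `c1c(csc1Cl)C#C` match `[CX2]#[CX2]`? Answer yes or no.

Yes

The pattern [CX2]#[CX2] describes a carbon-carbon triple bond — an alkyne.
The molecule carries an ethynyl group (-C#CH), whose atoms satisfy every constraint of the query, so the pattern matches.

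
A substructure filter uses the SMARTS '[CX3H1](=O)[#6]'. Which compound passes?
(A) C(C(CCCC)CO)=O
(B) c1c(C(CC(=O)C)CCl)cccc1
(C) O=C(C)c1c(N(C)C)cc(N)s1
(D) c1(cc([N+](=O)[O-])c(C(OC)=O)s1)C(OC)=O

[CX3H1](=O)[#6] describes an sp2 carbon with one H, double-bonded to O and single-bonded to carbon (an aldehyde).
(A) contains an aldehyde (-CHO), which satisfies every atom and bond constraint.
(B) has an acetyl/ketone group (-C(=O)CH3) but the carbonyl carbon has H0 (two carbon neighbours), not H1.
(C) has an acetyl/ketone group (-C(=O)CH3) but the carbonyl carbon has H0 (two carbon neighbours), not H1.
(D) has a methyl-ester group (-C(=O)OCH3) but the carbonyl carbon has H0, not H1.
So the answer is (A).

A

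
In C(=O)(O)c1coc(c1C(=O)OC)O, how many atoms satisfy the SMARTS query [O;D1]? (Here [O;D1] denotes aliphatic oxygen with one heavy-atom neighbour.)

4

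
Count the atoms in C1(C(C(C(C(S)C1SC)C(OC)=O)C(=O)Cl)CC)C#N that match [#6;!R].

7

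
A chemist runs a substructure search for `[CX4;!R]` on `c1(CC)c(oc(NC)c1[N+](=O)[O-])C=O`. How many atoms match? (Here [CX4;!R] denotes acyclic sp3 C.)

3

Check the 14 heavy atoms by environment: 1× o (aromatic, X2, in 5-ring) → no; 4× c (aromatic, X3, in 5-ring) → no; 1× N (X3, acyclic) → no; 3× C (X4, acyclic) → match; 1× N (charge +1, X3, acyclic) → no; 1× O (charge -1, X1, acyclic) → no; 2× O (X1, acyclic) → no; 1× C (X3, acyclic) → no.
That gives 3 matching atoms.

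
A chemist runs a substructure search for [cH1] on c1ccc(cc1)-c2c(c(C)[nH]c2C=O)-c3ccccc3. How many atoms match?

10

Check the 20 heavy atoms by environment: 1× n (aromatic, H1) → no; 6× c (aromatic, H0) → no; 1× C (H3) → no; 10× c (aromatic, H1) → match; 1× C (H1) → no; 1× O (H0) → no.
That gives 10 matching atoms.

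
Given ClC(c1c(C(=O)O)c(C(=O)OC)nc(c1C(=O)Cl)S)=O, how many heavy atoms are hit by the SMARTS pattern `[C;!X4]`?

4

Check the 20 heavy atoms by environment: 1× n (aromatic, X2) → no; 5× c (aromatic, X3) → no; 4× C (X3) → match; 4× O (X1) → no; 2× O (X2) → no; 1× S (X2) → no; 2× Cl (X1) → no; 1× C (X4) → no.
That gives 4 matching atoms.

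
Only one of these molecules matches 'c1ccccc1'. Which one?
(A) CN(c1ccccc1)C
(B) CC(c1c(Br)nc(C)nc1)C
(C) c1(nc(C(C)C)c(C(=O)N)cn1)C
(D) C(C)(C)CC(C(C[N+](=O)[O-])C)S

A

c1ccccc1 describes six aromatic carbons in a ring (a benzene ring).
(A) contains the required atom environment, so the pattern matches.
(B) has a methyl group (-CH3) but no six-membered all-carbon aromatic ring is present.
(C) has a methyl group (-CH3) but no six-membered all-carbon aromatic ring is present.
(D) has a methyl group (-CH3) but no six-membered all-carbon aromatic ring is present.
So the answer is (A).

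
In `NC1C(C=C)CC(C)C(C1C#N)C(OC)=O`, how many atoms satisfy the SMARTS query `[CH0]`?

Check the 16 heavy atoms by environment: 6× C (H1) → no; 2× C (H2) → no; 1× N (H2) → no; 2× C (H0) → match; 1× N (H0) → no; 2× O (H0) → no; 2× C (H3) → no.
That gives 2 matching atoms.

2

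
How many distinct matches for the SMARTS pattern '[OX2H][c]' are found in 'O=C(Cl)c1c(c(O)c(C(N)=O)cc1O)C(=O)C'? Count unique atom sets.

2

[OX2H][c] is the SMARTS for a phenol: a hydroxyl oxygen attached to an aromatic carbon.
The molecule carries 2 separate instances of a hydroxyl group (-OH) meeting every constraint; each maps to a distinct set of atoms, giving 2 matches.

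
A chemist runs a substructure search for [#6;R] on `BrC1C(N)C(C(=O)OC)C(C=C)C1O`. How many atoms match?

5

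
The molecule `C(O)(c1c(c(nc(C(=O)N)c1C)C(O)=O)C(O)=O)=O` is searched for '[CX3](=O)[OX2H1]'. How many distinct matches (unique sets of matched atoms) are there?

3

[CX3](=O)[OX2H1] is the SMARTS for a carboxylic acid: an sp2 carbon double-bonded to O and single-bonded to an -OH oxygen.
The molecule carries 3 separate instances of a carboxylic acid group (-C(=O)OH) meeting every constraint; each maps to a distinct set of atoms, giving 3 matches.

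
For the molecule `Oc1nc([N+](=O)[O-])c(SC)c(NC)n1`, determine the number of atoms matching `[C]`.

2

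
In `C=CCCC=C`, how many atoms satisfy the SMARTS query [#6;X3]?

Check the 6 heavy atoms by environment: 2× C (X4) → no; 4× C (X3) → match.
That gives 4 matching atoms.

4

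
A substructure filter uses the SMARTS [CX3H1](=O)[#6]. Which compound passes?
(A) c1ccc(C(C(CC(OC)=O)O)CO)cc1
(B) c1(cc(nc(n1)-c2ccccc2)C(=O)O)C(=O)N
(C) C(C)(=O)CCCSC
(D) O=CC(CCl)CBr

D

[CX3H1](=O)[#6] describes an sp2 carbon with one H, double-bonded to O and single-bonded to carbon (an aldehyde).
(A) has a methyl-ester group (-C(=O)OCH3) but the carbonyl carbon has H0, not H1.
(B) has a carboxylic acid group (-C(=O)OH) but the carbonyl carbon has H0 and is bonded to O, not H1.
(C) has an acetyl/ketone group (-C(=O)CH3) but the carbonyl carbon has H0 (two carbon neighbours), not H1.
(D) contains an aldehyde (-CHO), which satisfies every atom and bond constraint.
So the answer is (D).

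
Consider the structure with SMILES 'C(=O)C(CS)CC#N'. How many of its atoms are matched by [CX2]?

The query [CX2] means: C with X2: aliphatic carbon with exactly 2 total connections.
Check the 8 heavy atoms by environment: 3× C (X4) → no; 1× S (X2) → no; 1× C (X3) → no; 1× O (X1) → no; 1× C (X2) → match; 1× N (X1) → no.
That gives 1 matching atom.

1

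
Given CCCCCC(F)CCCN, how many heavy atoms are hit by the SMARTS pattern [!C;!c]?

2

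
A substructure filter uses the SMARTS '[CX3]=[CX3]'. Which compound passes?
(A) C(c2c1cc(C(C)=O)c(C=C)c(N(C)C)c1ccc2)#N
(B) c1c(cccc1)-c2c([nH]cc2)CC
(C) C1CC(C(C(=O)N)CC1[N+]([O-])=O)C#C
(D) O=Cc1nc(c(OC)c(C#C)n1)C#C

A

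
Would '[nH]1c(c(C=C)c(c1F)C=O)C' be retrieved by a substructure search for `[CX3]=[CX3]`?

Yes

The pattern [CX3]=[CX3] describes a non-aromatic C=C double bond between two sp2 carbons — an alkene.
The molecule carries a vinyl group (-CH=CH2), whose atoms satisfy every constraint of the query, so the pattern matches.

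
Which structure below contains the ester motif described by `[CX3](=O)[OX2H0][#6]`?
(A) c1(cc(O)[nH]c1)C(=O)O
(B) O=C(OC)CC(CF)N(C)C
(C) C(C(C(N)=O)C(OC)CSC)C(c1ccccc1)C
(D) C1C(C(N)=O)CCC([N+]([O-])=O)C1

[CX3](=O)[OX2H0][#6] describes a carbonyl carbon bonded to an oxygen that is itself bonded to carbon (no H on that O) (an ester).
(A) has a carboxylic acid group (-C(=O)OH) but the singly-bonded O carries H (OX2H1, not H0).
(B) contains a methyl-ester group (-C(=O)OCH3), which satisfies every atom and bond constraint.
(C) has a methoxy ether (-OCH3) but the ether oxygen is not adjacent to a C=O carbon.
(D) has a primary amide (-C(=O)NH2) but the carbonyl is bonded to N, not to an O-C linkage.
So the answer is (B).

B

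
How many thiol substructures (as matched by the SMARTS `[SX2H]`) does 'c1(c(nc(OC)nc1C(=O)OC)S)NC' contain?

1

[SX2H] is the SMARTS for a thiol: an aliphatic sulfur with two connections, one being H.
Exactly one fragment in the molecule meets all constraints, giving 1 match.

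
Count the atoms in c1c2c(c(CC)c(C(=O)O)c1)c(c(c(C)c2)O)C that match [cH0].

7

The query [cH0] means: aromatic carbon with no attached hydrogen (substituted or ring-fusion).
Check the 18 heavy atoms by environment: 7× c (aromatic, H0) → match; 3× c (aromatic, H1) → no; 3× C (H3) → no; 1× C (H2) → no; 1× C (H0) → no; 1× O (H0) → no; 2× O (H1) → no.
That gives 7 matching atoms.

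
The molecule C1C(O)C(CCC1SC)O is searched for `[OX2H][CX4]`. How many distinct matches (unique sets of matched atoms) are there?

2

[OX2H][CX4] is the SMARTS for an aliphatic alcohol: a hydroxyl oxygen bound to an sp3 (X4) carbon.
The molecule carries 2 separate instances of a hydroxyl group (-OH) meeting every constraint; each maps to a distinct set of atoms, giving 2 matches.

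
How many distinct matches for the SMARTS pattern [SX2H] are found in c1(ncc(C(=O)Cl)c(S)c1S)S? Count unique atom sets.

3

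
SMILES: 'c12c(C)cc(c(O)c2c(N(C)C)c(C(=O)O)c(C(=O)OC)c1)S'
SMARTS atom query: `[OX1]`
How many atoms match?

2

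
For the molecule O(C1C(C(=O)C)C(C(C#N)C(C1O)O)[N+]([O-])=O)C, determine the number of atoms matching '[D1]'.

The query [D1] means: atom with exactly one heavy-atom neighbour (degree 1).
Check the 18 heavy atoms by environment: 7× C (D3) → no; 4× O (D1) → match; 1× O (D2) → no; 2× C (D1) → match; 1× N (charge +1, D3) → no; 1× O (charge -1, D1) → match; 1× C (D2) → no; 1× N (D1) → match.
Summing the matching environments: 4 + 2 + 1 + 1 = 8 matching atoms.

8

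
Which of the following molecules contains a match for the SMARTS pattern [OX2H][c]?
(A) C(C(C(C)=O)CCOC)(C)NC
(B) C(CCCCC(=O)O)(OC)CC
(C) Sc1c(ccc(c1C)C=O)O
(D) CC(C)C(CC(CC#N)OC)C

[OX2H][c] describes a hydroxyl oxygen attached to an aromatic carbon (a phenol).
(A) has a methoxy ether (-OCH3) but the oxygen has H0, not H1.
(B) has a methoxy ether (-OCH3) but the oxygen has H0, not H1.
(C) contains a hydroxyl group (-OH), which satisfies every atom and bond constraint.
(D) has a methoxy ether (-OCH3) but the oxygen has H0, not H1.
So the answer is (C).

C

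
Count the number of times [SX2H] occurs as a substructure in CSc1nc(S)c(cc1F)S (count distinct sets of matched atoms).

2

[SX2H] is the SMARTS for a thiol: an aliphatic sulfur with two connections, one being H.
The molecule carries 2 separate instances of a thiol (-SH) meeting every constraint; each maps to a distinct set of atoms, giving 2 matches.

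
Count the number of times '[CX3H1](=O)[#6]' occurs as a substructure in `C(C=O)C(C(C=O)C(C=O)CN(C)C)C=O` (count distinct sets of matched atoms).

4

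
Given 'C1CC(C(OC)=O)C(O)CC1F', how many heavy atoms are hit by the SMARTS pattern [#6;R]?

The query [#6;R] means: carbon that is part of a ring.
Check the 12 heavy atoms by environment: 6× C (in 6-ring) → match; 3× O (acyclic) → no; 2× C (acyclic) → no; 1× F (acyclic) → no.
That gives 6 matching atoms.

6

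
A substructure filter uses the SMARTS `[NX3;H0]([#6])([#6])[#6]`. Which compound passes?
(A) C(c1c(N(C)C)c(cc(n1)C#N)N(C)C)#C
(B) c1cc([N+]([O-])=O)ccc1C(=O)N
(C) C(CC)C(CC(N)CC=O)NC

A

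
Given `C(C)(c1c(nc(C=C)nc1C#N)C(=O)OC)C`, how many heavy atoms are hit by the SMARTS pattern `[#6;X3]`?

7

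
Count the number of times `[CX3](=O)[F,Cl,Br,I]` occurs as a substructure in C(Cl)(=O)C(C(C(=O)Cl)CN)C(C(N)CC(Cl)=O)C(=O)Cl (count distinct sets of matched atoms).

4

[CX3](=O)[F,Cl,Br,I] is the SMARTS for an acyl halide: a carbonyl carbon bonded to a halogen.
The molecule carries 4 separate instances of an acyl chloride (-C(=O)Cl) meeting every constraint; each maps to a distinct set of atoms, giving 4 matches.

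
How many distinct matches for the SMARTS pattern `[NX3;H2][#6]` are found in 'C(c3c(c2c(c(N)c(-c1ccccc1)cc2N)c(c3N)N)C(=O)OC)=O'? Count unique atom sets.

4

[NX3;H2][#6] is the SMARTS for a primary amine: a trivalent nitrogen with two H attached to carbon.
The molecule carries 4 separate instances of a primary amino group (-NH2) meeting every constraint; each maps to a distinct set of atoms, giving 4 matches.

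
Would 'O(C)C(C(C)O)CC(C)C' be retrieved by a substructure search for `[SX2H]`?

No

The pattern [SX2H] describes an aliphatic sulfur with two connections, one being H — a thiol.
The closest candidate here is a hydroxyl group (-OH), but it is an -OH, not an -SH. No other fragment satisfies the full query, so there is no match.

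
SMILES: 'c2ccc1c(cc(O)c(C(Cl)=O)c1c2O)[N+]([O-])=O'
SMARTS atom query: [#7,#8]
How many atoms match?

Check the 18 heavy atoms by environment: 10× c (aromatic) → no; 4× O → match; 1× N (charge +1) → match; 1× O (charge -1) → match; 1× C → no; 1× Cl → no.
Summing the matching environments: 4 + 1 + 1 = 6 matching atoms.

6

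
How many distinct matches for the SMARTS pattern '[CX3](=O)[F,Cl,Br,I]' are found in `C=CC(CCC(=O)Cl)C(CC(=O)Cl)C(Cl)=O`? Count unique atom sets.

3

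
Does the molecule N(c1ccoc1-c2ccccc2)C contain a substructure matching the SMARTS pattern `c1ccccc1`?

Yes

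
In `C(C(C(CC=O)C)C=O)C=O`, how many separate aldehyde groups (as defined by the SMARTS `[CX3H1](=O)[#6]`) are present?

3

[CX3H1](=O)[#6] is the SMARTS for an aldehyde: an sp2 carbon with one H, double-bonded to O and single-bonded to carbon.
The molecule carries 3 separate instances of an aldehyde (-CHO) meeting every constraint; each maps to a distinct set of atoms, giving 3 matches.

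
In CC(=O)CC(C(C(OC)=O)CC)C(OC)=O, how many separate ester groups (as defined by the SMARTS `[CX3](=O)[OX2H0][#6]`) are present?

2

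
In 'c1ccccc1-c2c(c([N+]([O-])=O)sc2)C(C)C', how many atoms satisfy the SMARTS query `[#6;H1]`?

7

Check the 17 heavy atoms by environment: 1× s (aromatic, H0) → no; 6× c (aromatic, H1) → match; 4× c (aromatic, H0) → no; 1× N (charge +1, H0) → no; 1× O (charge -1, H0) → no; 1× O (H0) → no; 1× C (H1) → match; 2× C (H3) → no.
Summing the matching environments: 6 + 1 = 7 matching atoms.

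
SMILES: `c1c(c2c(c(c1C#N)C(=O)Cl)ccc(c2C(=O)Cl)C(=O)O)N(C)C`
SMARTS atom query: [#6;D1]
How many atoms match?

2

The query [#6;D1] means: carbon bonded to exactly one heavy atom.
Check the 24 heavy atoms by environment: 7× c (aromatic, D3) → no; 3× c (aromatic, D2) → no; 3× C (D3) → no; 4× O (D1) → no; 2× Cl (D1) → no; 1× N (D3) → no; 2× C (D1) → match; 1× C (D2) → no; 1× N (D1) → no.
That gives 2 matching atoms.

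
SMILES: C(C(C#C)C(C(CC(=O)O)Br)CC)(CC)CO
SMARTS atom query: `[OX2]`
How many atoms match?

The query [OX2] means: aliphatic oxygen with two total connections — ether, hydroxyl, or ester single-bond O.
Check the 17 heavy atoms by environment: 10× C (X4) → no; 1× C (X3) → no; 1× O (X1) → no; 2× O (X2) → match; 1× Br (X1) → no; 2× C (X2) → no.
That gives 2 matching atoms.

2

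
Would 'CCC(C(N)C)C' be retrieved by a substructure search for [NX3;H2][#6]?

Yes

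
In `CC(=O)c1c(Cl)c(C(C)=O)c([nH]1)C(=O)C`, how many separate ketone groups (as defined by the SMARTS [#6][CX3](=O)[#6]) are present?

3

[#6][CX3](=O)[#6] is the SMARTS for a ketone: a carbonyl carbon (no H) flanked by two carbons.
The molecule carries 3 separate instances of an acetyl/ketone group (-C(=O)CH3) meeting every constraint; each maps to a distinct set of atoms, giving 3 matches.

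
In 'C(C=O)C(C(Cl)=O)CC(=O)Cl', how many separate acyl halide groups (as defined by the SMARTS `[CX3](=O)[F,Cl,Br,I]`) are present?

2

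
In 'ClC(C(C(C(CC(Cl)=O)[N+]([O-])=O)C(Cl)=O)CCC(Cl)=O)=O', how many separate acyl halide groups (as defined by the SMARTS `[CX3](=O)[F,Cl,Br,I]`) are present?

[CX3](=O)[F,Cl,Br,I] is the SMARTS for an acyl halide: a carbonyl carbon bonded to a halogen.
The molecule carries 4 separate instances of an acyl chloride (-C(=O)Cl) meeting every constraint; each maps to a distinct set of atoms, giving 4 matches.

4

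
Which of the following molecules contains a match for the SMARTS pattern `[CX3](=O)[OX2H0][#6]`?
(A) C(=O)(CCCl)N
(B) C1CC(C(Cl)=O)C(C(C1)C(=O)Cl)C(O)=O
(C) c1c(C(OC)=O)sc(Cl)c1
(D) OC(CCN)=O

C

[CX3](=O)[OX2H0][#6] describes a carbonyl carbon bonded to an oxygen that is itself bonded to carbon (no H on that O) (an ester).
(A) has a primary amide (-C(=O)NH2) but the carbonyl is bonded to N, not to an O-C linkage.
(B) has a carboxylic acid group (-C(=O)OH) but the singly-bonded O carries H (OX2H1, not H0).
(C) contains a methyl-ester group (-C(=O)OCH3), which satisfies every atom and bond constraint.
(D) has a carboxylic acid group (-C(=O)OH) but the singly-bonded O carries H (OX2H1, not H0).
So the answer is (C).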